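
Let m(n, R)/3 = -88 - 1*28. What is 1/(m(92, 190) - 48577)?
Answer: -1/48925 ≈ -2.0439e-5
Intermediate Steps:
m(n, R) = -348 (m(n, R) = 3*(-88 - 1*28) = 3*(-88 - 28) = 3*(-116) = -348)
1/(m(92, 190) - 48577) = 1/(-348 - 48577) = 1/(-48925) = -1/48925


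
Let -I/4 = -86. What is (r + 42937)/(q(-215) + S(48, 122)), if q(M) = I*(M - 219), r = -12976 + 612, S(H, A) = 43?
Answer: -237/1157 ≈ -0.20484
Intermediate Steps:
I = 344 (I = -4*(-86) = 344)
r = -12364
q(M) = -75336 + 344*M (q(M) = 344*(M - 219) = 344*(-219 + M) = -75336 + 344*M)
(r + 42937)/(q(-215) + S(48, 122)) = (-12364 + 42937)/((-75336 + 344*(-215)) + 43) = 30573/((-75336 - 73960) + 43) = 30573/(-149296 + 43) = 30573/(-149253) = 30573*(-1/149253) = -237/1157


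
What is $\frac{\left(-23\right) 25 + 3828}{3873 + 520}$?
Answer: $\frac{3253}{4393} \approx 0.7405$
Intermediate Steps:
$\frac{\left(-23\right) 25 + 3828}{3873 + 520} = \frac{-575 + 3828}{4393} = 3253 \cdot \frac{1}{4393} = \frac{3253}{4393}$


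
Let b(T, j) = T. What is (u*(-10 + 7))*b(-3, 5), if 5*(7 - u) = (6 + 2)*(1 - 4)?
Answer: 531/5 ≈ 106.20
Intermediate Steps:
u = 59/5 (u = 7 - (6 + 2)*(1 - 4)/5 = 7 - 8*(-3)/5 = 7 - ⅕*(-24) = 7 + 24/5 = 59/5 ≈ 11.800)
(u*(-10 + 7))*b(-3, 5) = (59*(-10 + 7)/5)*(-3) = ((59/5)*(-3))*(-3) = -177/5*(-3) = 531/5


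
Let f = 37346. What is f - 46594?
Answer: -9248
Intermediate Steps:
f - 46594 = 37346 - 46594 = -9248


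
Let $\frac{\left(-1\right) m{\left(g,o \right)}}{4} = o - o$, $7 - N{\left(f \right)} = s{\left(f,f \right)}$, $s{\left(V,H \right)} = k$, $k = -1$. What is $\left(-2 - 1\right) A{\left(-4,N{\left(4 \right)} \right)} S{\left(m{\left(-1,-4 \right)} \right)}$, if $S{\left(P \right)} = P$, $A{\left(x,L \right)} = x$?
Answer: $0$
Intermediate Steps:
$s{\left(V,H \right)} = -1$
$N{\left(f \right)} = 8$ ($N{\left(f \right)} = 7 - -1 = 7 + 1 = 8$)
$m{\left(g,o \right)} = 0$ ($m{\left(g,o \right)} = - 4 \left(o - o\right) = \left(-4\right) 0 = 0$)
$\left(-2 - 1\right) A{\left(-4,N{\left(4 \right)} \right)} S{\left(m{\left(-1,-4 \right)} \right)} = \left(-2 - 1\right) \left(-4\right) 0 = \left(-3\right) \left(-4\right) 0 = 12 \cdot 0 = 0$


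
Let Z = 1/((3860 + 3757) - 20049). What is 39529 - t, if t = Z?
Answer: 491424529/12432 ≈ 39529.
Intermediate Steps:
Z = -1/12432 (Z = 1/(7617 - 20049) = 1/(-12432) = -1/12432 ≈ -8.0438e-5)
t = -1/12432 ≈ -8.0438e-5
39529 - t = 39529 - 1*(-1/12432) = 39529 + 1/12432 = 491424529/12432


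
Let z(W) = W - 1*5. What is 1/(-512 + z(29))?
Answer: -1/488 ≈ -0.0020492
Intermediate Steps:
z(W) = -5 + W (z(W) = W - 5 = -5 + W)
1/(-512 + z(29)) = 1/(-512 + (-5 + 29)) = 1/(-512 + 24) = 1/(-488) = -1/488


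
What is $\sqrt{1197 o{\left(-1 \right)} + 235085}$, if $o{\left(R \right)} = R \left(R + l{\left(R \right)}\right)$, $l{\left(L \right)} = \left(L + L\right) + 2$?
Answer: $\sqrt{236282} \approx 486.09$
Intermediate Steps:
$l{\left(L \right)} = 2 + 2 L$ ($l{\left(L \right)} = 2 L + 2 = 2 + 2 L$)
$o{\left(R \right)} = R \left(2 + 3 R\right)$ ($o{\left(R \right)} = R \left(R + \left(2 + 2 R\right)\right) = R \left(2 + 3 R\right)$)
$\sqrt{1197 o{\left(-1 \right)} + 235085} = \sqrt{1197 \left(- (2 + 3 \left(-1\right))\right) + 235085} = \sqrt{1197 \left(- (2 - 3)\right) + 235085} = \sqrt{1197 \left(\left(-1\right) \left(-1\right)\right) + 235085} = \sqrt{1197 \cdot 1 + 235085} = \sqrt{1197 + 235085} = \sqrt{236282}$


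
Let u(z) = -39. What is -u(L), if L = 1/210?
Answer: 39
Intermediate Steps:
L = 1/210 ≈ 0.0047619
-u(L) = -1*(-39) = 39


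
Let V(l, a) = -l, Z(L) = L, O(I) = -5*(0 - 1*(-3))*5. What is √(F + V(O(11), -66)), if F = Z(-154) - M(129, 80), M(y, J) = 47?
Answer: 3*I*√14 ≈ 11.225*I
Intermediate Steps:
O(I) = -75 (O(I) = -5*(0 + 3)*5 = -5*3*5 = -15*5 = -75)
F = -201 (F = -154 - 1*47 = -154 - 47 = -201)
√(F + V(O(11), -66)) = √(-201 - 1*(-75)) = √(-201 + 75) = √(-126) = 3*I*√14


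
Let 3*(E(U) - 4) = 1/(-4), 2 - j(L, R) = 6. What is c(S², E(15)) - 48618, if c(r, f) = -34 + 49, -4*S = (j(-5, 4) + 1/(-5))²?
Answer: -48603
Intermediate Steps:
j(L, R) = -4 (j(L, R) = 2 - 1*6 = 2 - 6 = -4)
E(U) = 47/12 (E(U) = 4 + (⅓)/(-4) = 4 + (⅓)*(-¼) = 4 - 1/12 = 47/12)
S = -441/100 (S = -(-4 + 1/(-5))²/4 = -(-4 - ⅕)²/4 = -(-21/5)²/4 = -¼*441/25 = -441/100 ≈ -4.4100)
c(r, f) = 15
c(S², E(15)) - 48618 = 15 - 48618 = -48603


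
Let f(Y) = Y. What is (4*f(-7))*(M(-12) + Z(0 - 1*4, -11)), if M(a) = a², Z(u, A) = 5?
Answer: -4172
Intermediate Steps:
(4*f(-7))*(M(-12) + Z(0 - 1*4, -11)) = (4*(-7))*((-12)² + 5) = -28*(144 + 5) = -28*149 = -4172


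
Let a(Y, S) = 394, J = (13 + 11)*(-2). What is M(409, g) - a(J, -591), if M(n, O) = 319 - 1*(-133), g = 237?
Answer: 58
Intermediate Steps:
J = -48 (J = 24*(-2) = -48)
M(n, O) = 452 (M(n, O) = 319 + 133 = 452)
M(409, g) - a(J, -591) = 452 - 1*394 = 452 - 394 = 58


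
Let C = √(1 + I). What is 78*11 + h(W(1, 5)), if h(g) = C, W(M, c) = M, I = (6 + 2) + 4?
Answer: 858 + √13 ≈ 861.61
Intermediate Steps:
I = 12 (I = 8 + 4 = 12)
C = √13 (C = √(1 + 12) = √13 ≈ 3.6056)
h(g) = √13
78*11 + h(W(1, 5)) = 78*11 + √13 = 858 + √13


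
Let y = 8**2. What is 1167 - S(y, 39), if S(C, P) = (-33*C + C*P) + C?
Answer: 719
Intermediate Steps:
y = 64
S(C, P) = -32*C + C*P
1167 - S(y, 39) = 1167 - 64*(-32 + 39) = 1167 - 64*7 = 1167 - 1*448 = 1167 - 448 = 719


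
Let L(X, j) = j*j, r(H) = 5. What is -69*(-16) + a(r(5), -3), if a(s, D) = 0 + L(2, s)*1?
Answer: 1129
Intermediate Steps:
L(X, j) = j**2
a(s, D) = s**2 (a(s, D) = 0 + s**2*1 = 0 + s**2 = s**2)
-69*(-16) + a(r(5), -3) = -69*(-16) + 5**2 = 1104 + 25 = 1129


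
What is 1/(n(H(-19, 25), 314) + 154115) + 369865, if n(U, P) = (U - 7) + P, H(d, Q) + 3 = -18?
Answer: 57107525866/154401 ≈ 3.6987e+5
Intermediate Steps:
H(d, Q) = -21 (H(d, Q) = -3 - 18 = -21)
n(U, P) = -7 + P + U (n(U, P) = (-7 + U) + P = -7 + P + U)
1/(n(H(-19, 25), 314) + 154115) + 369865 = 1/((-7 + 314 - 21) + 154115) + 369865 = 1/(286 + 154115) + 369865 = 1/154401 + 369865 = 57107525866/154401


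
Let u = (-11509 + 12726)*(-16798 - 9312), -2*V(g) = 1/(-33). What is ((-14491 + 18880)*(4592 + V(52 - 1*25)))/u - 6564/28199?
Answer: -221974129493/256013645180 ≈ -0.86704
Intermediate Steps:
V(g) = 1/66 (V(g) = -1/2/(-33) = -1/2*(-1/33) = 1/66)
u = -31775870 (u = 1217*(-26110) = -31775870)
((-14491 + 18880)*(4592 + V(52 - 1*25)))/u - 6564/28199 = ((-14491 + 18880)*(4592 + 1/66))/(-31775870) - 6564/28199 = (4389*(303073/66))*(-1/31775870) - 6564*1/28199 = (40308709/2)*(-1/31775870) - 6564/28199 = -5758387/9078820 - 6564/28199 = -221974129493/256013645180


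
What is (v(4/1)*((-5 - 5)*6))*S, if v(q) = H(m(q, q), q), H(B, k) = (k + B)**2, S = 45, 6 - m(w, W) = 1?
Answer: -218700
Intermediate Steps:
m(w, W) = 5 (m(w, W) = 6 - 1*1 = 6 - 1 = 5)
H(B, k) = (B + k)**2
v(q) = (5 + q)**2
(v(4/1)*((-5 - 5)*6))*S = ((5 + 4/1)**2*((-5 - 5)*6))*45 = ((5 + 4*1)**2*(-10*6))*45 = ((5 + 4)**2*(-60))*45 = (9**2*(-60))*45 = (81*(-60))*45 = -4860*45 = -218700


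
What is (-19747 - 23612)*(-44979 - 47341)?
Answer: 4002902880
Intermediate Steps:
(-19747 - 23612)*(-44979 - 47341) = -43359*(-92320) = 4002902880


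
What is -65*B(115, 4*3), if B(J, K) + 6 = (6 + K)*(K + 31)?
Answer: -49920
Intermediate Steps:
B(J, K) = -6 + (6 + K)*(31 + K) (B(J, K) = -6 + (6 + K)*(K + 31) = -6 + (6 + K)*(31 + K))
-65*B(115, 4*3) = -65*(180 + (4*3)² + 37*(4*3)) = -65*(180 + 12² + 37*12) = -65*(180 + 144 + 444) = -65*768 = -49920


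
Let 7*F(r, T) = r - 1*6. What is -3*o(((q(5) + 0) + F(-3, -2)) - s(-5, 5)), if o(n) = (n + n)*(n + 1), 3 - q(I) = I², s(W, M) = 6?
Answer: -243540/49 ≈ -4970.2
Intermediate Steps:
F(r, T) = -6/7 + r/7 (F(r, T) = (r - 1*6)/7 = (r - 6)/7 = (-6 + r)/7 = -6/7 + r/7)
q(I) = 3 - I²
o(n) = 2*n*(1 + n) (o(n) = (2*n)*(1 + n) = 2*n*(1 + n))
-3*o(((q(5) + 0) + F(-3, -2)) - s(-5, 5)) = -6*((((3 - 1*5²) + 0) + (-6/7 + (⅐)*(-3))) - 1*6)*(1 + ((((3 - 1*5²) + 0) + (-6/7 + (⅐)*(-3))) - 1*6)) = -6*((((3 - 1*25) + 0) + (-6/7 - 3/7)) - 6)*(1 + ((((3 - 1*25) + 0) + (-6/7 - 3/7)) - 6)) = -6*((((3 - 25) + 0) - 9/7) - 6)*(1 + ((((3 - 25) + 0) - 9/7) - 6)) = -6*(((-22 + 0) - 9/7) - 6)*(1 + (((-22 + 0) - 9/7) - 6)) = -6*((-22 - 9/7) - 6)*(1 + ((-22 - 9/7) - 6)) = -6*(-163/7 - 6)*(1 + (-163/7 - 6)) = -6*(-205)*(1 - 205/7)/7 = -6*(-205)*(-198)/(7*7) = -3*81180/49 = -243540/49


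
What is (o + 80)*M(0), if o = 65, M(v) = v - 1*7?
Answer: -1015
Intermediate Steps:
M(v) = -7 + v (M(v) = v - 7 = -7 + v)
(o + 80)*M(0) = (65 + 80)*(-7 + 0) = 145*(-7) = -1015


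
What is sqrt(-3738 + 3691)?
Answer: I*sqrt(47) ≈ 6.8557*I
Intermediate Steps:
sqrt(-3738 + 3691) = sqrt(-47) = I*sqrt(47)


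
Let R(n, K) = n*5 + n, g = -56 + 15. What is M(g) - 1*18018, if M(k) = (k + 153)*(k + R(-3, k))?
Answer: -24626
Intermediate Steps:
g = -41
R(n, K) = 6*n (R(n, K) = 5*n + n = 6*n)
M(k) = (-18 + k)*(153 + k) (M(k) = (k + 153)*(k + 6*(-3)) = (153 + k)*(k - 18) = (153 + k)*(-18 + k) = (-18 + k)*(153 + k))
M(g) - 1*18018 = (-2754 + (-41)² + 135*(-41)) - 1*18018 = (-2754 + 1681 - 5535) - 18018 = -6608 - 18018 = -24626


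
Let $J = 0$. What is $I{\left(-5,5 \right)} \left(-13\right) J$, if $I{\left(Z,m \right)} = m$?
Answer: $0$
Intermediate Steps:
$I{\left(-5,5 \right)} \left(-13\right) J = 5 \left(-13\right) 0 = \left(-65\right) 0 = 0$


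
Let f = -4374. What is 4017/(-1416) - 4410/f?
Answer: -209737/114696 ≈ -1.8286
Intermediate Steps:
4017/(-1416) - 4410/f = 4017/(-1416) - 4410/(-4374) = 4017*(-1/1416) - 4410*(-1/4374) = -1339/472 + 245/243 = -209737/114696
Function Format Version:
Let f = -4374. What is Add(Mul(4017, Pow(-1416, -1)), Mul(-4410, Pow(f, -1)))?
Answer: Rational(-209737, 114696) ≈ -1.8286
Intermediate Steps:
Add(Mul(4017, Pow(-1416, -1)), Mul(-4410, Pow(f, -1))) = Add(Mul(4017, Pow(-1416, -1)), Mul(-4410, Pow(-4374, -1))) = Add(Mul(4017, Rational(-1, 1416)), Mul(-4410, Rational(-1, 4374))) = Add(Rational(-1339, 472), Rational(245, 243)) = Rational(-209737, 114696)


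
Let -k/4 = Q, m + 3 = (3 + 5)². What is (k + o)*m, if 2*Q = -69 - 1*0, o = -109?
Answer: 1769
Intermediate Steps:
Q = -69/2 (Q = (-69 - 1*0)/2 = (-69 + 0)/2 = (½)*(-69) = -69/2 ≈ -34.500)
m = 61 (m = -3 + (3 + 5)² = -3 + 8² = -3 + 64 = 61)
k = 138 (k = -4*(-69/2) = 138)
(k + o)*m = (138 - 109)*61 = 29*61 = 1769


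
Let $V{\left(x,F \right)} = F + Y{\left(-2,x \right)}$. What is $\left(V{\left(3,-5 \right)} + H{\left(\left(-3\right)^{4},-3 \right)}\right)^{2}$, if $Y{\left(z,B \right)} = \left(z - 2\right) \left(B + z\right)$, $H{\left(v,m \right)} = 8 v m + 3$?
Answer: $3802500$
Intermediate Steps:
$H{\left(v,m \right)} = 3 + 8 m v$ ($H{\left(v,m \right)} = 8 m v + 3 = 3 + 8 m v$)
$Y{\left(z,B \right)} = \left(-2 + z\right) \left(B + z\right)$
$V{\left(x,F \right)} = 8 + F - 4 x$ ($V{\left(x,F \right)} = F - \left(-4 - 4 + 2 x - x \left(-2\right)\right) = F + \left(4 - 2 x + 4 - 2 x\right) = F - \left(-8 + 4 x\right) = 8 + F - 4 x$)
$\left(V{\left(3,-5 \right)} + H{\left(\left(-3\right)^{4},-3 \right)}\right)^{2} = \left(\left(8 - 5 - 12\right) + \left(3 + 8 \left(-3\right) \left(-3\right)^{4}\right)\right)^{2} = \left(\left(8 - 5 - 12\right) + \left(3 + 8 \left(-3\right) 81\right)\right)^{2} = \left(-9 + \left(3 - 1944\right)\right)^{2} = \left(-9 - 1941\right)^{2} = \left(-1950\right)^{2} = 3802500$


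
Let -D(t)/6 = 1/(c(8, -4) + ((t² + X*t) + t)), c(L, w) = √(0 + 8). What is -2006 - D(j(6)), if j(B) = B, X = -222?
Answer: -834544073/416023 - 3*√2/416023 ≈ -2006.0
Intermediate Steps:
c(L, w) = 2*√2 (c(L, w) = √8 = 2*√2)
D(t) = -6/(t² - 221*t + 2*√2) (D(t) = -6/(2*√2 + ((t² - 222*t) + t)) = -6/(2*√2 + (t² - 221*t)) = -6/(t² - 221*t + 2*√2))
-2006 - D(j(6)) = -2006 - (-6)/(6² - 221*6 + 2*√2) = -2006 - (-6)/(36 - 1326 + 2*√2) = -2006 - (-6)/(-1290 + 2*√2) = -2006 + 6/(-1290 + 2*√2)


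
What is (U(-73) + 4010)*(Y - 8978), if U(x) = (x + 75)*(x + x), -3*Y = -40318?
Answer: 49761712/3 ≈ 1.6587e+7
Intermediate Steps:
Y = 40318/3 (Y = -⅓*(-40318) = 40318/3 ≈ 13439.)
U(x) = 2*x*(75 + x) (U(x) = (75 + x)*(2*x) = 2*x*(75 + x))
(U(-73) + 4010)*(Y - 8978) = (2*(-73)*(75 - 73) + 4010)*(40318/3 - 8978) = (2*(-73)*2 + 4010)*(13384/3) = (-292 + 4010)*(13384/3) = 3718*(13384/3) = 49761712/3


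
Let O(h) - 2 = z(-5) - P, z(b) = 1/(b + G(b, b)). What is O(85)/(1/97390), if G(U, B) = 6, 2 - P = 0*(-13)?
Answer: 97390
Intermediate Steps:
P = 2 (P = 2 - 0*(-13) = 2 - 1*0 = 2 + 0 = 2)
z(b) = 1/(6 + b) (z(b) = 1/(b + 6) = 1/(6 + b))
O(h) = 1 (O(h) = 2 + (1/(6 - 5) - 1*2) = 2 + (1/1 - 2) = 2 + (1 - 2) = 2 - 1 = 1)
O(85)/(1/97390) = 1/1/97390 = 1/(1/97390) = 1*97390 = 97390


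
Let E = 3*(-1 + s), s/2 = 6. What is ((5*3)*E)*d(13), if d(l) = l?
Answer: 6435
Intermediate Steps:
s = 12 (s = 2*6 = 12)
E = 33 (E = 3*(-1 + 12) = 3*11 = 33)
((5*3)*E)*d(13) = ((5*3)*33)*13 = (15*33)*13 = 495*13 = 6435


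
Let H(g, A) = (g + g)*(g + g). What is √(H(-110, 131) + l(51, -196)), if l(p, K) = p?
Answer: √48451 ≈ 220.12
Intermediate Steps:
H(g, A) = 4*g² (H(g, A) = (2*g)*(2*g) = 4*g²)
√(H(-110, 131) + l(51, -196)) = √(4*(-110)² + 51) = √(4*12100 + 51) = √(48400 + 51) = √48451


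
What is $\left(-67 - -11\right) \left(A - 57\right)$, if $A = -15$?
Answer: $4032$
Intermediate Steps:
$\left(-67 - -11\right) \left(A - 57\right) = \left(-67 - -11\right) \left(-15 - 57\right) = \left(-67 + 11\right) \left(-72\right) = \left(-56\right) \left(-72\right) = 4032$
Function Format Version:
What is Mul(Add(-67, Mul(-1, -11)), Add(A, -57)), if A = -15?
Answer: 4032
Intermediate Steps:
Mul(Add(-67, Mul(-1, -11)), Add(A, -57)) = Mul(Add(-67, Mul(-1, -11)), Add(-15, -57)) = Mul(Add(-67, 11), -72) = Mul(-56, -72) = 4032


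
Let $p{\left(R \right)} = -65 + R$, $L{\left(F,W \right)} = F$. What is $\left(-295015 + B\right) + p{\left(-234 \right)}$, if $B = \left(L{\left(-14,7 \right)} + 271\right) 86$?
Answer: $-273212$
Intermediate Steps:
$B = 22102$ ($B = \left(-14 + 271\right) 86 = 257 \cdot 86 = 22102$)
$\left(-295015 + B\right) + p{\left(-234 \right)} = \left(-295015 + 22102\right) - 299 = -272913 - 299 = -273212$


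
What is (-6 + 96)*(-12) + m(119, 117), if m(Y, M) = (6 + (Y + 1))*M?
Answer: 13662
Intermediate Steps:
m(Y, M) = M*(7 + Y) (m(Y, M) = (6 + (1 + Y))*M = (7 + Y)*M = M*(7 + Y))
(-6 + 96)*(-12) + m(119, 117) = (-6 + 96)*(-12) + 117*(7 + 119) = 90*(-12) + 117*126 = -1080 + 14742 = 13662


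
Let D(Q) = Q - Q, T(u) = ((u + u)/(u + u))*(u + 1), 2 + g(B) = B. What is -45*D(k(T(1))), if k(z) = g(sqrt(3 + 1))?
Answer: 0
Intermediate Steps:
g(B) = -2 + B
T(u) = 1 + u (T(u) = ((2*u)/((2*u)))*(1 + u) = ((2*u)*(1/(2*u)))*(1 + u) = 1*(1 + u) = 1 + u)
k(z) = 0 (k(z) = -2 + sqrt(3 + 1) = -2 + sqrt(4) = -2 + 2 = 0)
D(Q) = 0
-45*D(k(T(1))) = -45*0 = 0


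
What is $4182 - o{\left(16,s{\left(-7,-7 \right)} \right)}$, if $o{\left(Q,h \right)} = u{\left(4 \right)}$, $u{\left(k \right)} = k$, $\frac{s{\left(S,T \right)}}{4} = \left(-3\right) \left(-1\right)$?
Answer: $4178$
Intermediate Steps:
$s{\left(S,T \right)} = 12$ ($s{\left(S,T \right)} = 4 \left(\left(-3\right) \left(-1\right)\right) = 4 \cdot 3 = 12$)
$o{\left(Q,h \right)} = 4$
$4182 - o{\left(16,s{\left(-7,-7 \right)} \right)} = 4182 - 4 = 4178$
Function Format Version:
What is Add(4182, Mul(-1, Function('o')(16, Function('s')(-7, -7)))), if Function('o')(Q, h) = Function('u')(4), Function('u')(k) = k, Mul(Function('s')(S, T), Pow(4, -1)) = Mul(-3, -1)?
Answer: 4178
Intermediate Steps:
Function('s')(S, T) = 12 (Function('s')(S, T) = Mul(4, Mul(-3, -1)) = Mul(4, 3) = 12)
Function('o')(Q, h) = 4
Add(4182, Mul(-1, Function('o')(16, Function('s')(-7, -7)))) = Add(4182, Mul(-1, 4)) = Add(4182, -4) = 4178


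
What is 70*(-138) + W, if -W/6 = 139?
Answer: -10494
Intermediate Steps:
W = -834 (W = -6*139 = -834)
70*(-138) + W = 70*(-138) - 834 = -9660 - 834 = -10494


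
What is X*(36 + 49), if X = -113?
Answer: -9605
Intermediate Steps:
X*(36 + 49) = -113*(36 + 49) = -113*85 = -9605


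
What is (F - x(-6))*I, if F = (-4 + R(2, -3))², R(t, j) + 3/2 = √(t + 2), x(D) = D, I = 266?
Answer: 9709/2 ≈ 4854.5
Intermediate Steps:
R(t, j) = -3/2 + √(2 + t) (R(t, j) = -3/2 + √(t + 2) = -3/2 + √(2 + t))
F = 49/4 (F = (-4 + (-3/2 + √(2 + 2)))² = (-4 + (-3/2 + √4))² = (-4 + (-3/2 + 2))² = (-4 + ½)² = (-7/2)² = 49/4 ≈ 12.250)
(F - x(-6))*I = (49/4 - 1*(-6))*266 = (49/4 + 6)*266 = (73/4)*266 = 9709/2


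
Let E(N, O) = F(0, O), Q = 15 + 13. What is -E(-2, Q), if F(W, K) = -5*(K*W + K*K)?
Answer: 3920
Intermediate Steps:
Q = 28
F(W, K) = -5*K² - 5*K*W (F(W, K) = -5*(K*W + K²) = -5*(K² + K*W) = -5*K² - 5*K*W)
E(N, O) = -5*O² (E(N, O) = -5*O*(O + 0) = -5*O*O = -5*O²)
-E(-2, Q) = -(-5)*28² = -(-5)*784 = -1*(-3920) = 3920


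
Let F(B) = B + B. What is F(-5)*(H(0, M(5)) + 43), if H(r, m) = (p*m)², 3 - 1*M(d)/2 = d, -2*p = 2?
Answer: -590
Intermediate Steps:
p = -1 (p = -½*2 = -1)
M(d) = 6 - 2*d
F(B) = 2*B
H(r, m) = m² (H(r, m) = (-m)² = m²)
F(-5)*(H(0, M(5)) + 43) = (2*(-5))*((6 - 2*5)² + 43) = -10*((6 - 10)² + 43) = -10*((-4)² + 43) = -10*(16 + 43) = -10*59 = -590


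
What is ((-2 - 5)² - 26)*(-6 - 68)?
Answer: -1702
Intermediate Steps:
((-2 - 5)² - 26)*(-6 - 68) = ((-7)² - 26)*(-74) = (49 - 26)*(-74) = 23*(-74) = -1702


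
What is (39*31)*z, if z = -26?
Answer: -31434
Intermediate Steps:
(39*31)*z = (39*31)*(-26) = 1209*(-26) = -31434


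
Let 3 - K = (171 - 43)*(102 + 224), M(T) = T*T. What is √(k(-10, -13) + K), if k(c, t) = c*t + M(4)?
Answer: I*√41579 ≈ 203.91*I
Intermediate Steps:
M(T) = T²
k(c, t) = 16 + c*t (k(c, t) = c*t + 4² = c*t + 16 = 16 + c*t)
K = -41725 (K = 3 - (171 - 43)*(102 + 224) = 3 - 128*326 = 3 - 1*41728 = 3 - 41728 = -41725)
√(k(-10, -13) + K) = √((16 - 10*(-13)) - 41725) = √((16 + 130) - 41725) = √(146 - 41725) = √(-41579) = I*√41579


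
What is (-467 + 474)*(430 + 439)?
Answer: 6083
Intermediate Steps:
(-467 + 474)*(430 + 439) = 7*869 = 6083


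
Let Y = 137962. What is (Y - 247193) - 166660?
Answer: -275891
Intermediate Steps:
(Y - 247193) - 166660 = (137962 - 247193) - 166660 = -109231 - 166660 = -275891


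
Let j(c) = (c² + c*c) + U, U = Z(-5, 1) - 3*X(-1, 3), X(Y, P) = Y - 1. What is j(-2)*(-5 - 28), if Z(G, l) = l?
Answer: -495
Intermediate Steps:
X(Y, P) = -1 + Y
U = 7 (U = 1 - 3*(-1 - 1) = 1 - 3*(-2) = 1 + 6 = 7)
j(c) = 7 + 2*c² (j(c) = (c² + c*c) + 7 = (c² + c²) + 7 = 2*c² + 7 = 7 + 2*c²)
j(-2)*(-5 - 28) = (7 + 2*(-2)²)*(-5 - 28) = (7 + 2*4)*(-33) = (7 + 8)*(-33) = 15*(-33) = -495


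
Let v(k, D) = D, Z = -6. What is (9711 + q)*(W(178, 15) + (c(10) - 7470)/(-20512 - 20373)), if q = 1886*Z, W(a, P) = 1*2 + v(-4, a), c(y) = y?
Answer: -2364729960/8177 ≈ -2.8919e+5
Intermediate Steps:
W(a, P) = 2 + a (W(a, P) = 1*2 + a = 2 + a)
q = -11316 (q = 1886*(-6) = -11316)
(9711 + q)*(W(178, 15) + (c(10) - 7470)/(-20512 - 20373)) = (9711 - 11316)*((2 + 178) + (10 - 7470)/(-20512 - 20373)) = -1605*(180 - 7460/(-40885)) = -1605*(180 - 7460*(-1/40885)) = -1605*(180 + 1492/8177) = -1605*1473352/8177 = -2364729960/8177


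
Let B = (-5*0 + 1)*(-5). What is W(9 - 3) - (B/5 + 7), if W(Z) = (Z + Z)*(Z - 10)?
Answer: -54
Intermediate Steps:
W(Z) = 2*Z*(-10 + Z) (W(Z) = (2*Z)*(-10 + Z) = 2*Z*(-10 + Z))
B = -5 (B = (0 + 1)*(-5) = 1*(-5) = -5)
W(9 - 3) - (B/5 + 7) = 2*(9 - 3)*(-10 + (9 - 3)) - (-5/5 + 7) = 2*6*(-10 + 6) - (-5*1/5 + 7) = 2*6*(-4) - (-1 + 7) = -48 - 1*6 = -48 - 6 = -54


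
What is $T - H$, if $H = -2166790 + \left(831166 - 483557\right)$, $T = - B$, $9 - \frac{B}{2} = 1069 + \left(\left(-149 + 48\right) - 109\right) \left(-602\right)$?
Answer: $2074141$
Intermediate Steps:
$B = -254960$ ($B = 18 - 2 \left(1069 + \left(\left(-149 + 48\right) - 109\right) \left(-602\right)\right) = 18 - 2 \left(1069 + \left(-101 - 109\right) \left(-602\right)\right) = 18 - 2 \left(1069 - -126420\right) = 18 - 2 \left(1069 + 126420\right) = 18 - 254978 = -254960$)
$T = 254960$ ($T = \left(-1\right) \left(-254960\right) = 254960$)
$H = -1819181$ ($H = -2166790 + 347609 = -1819181$)
$T - H = 254960 - -1819181 = 254960 + 1819181 = 2074141$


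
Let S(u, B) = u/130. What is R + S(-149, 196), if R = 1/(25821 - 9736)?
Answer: -479307/418210 ≈ -1.1461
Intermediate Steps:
S(u, B) = u/130 (S(u, B) = u*(1/130) = u/130)
R = 1/16085 ≈ 6.2170e-5
R + S(-149, 196) = 1/16085 + (1/130)*(-149) = 1/16085 - 149/130 = -479307/418210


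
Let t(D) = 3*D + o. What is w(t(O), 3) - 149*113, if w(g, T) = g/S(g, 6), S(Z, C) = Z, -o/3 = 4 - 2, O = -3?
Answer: -16836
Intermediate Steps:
o = -6 (o = -3*(4 - 2) = -3*2 = -6)
t(D) = -6 + 3*D (t(D) = 3*D - 6 = -6 + 3*D)
w(g, T) = 1 (w(g, T) = g/g = 1)
w(t(O), 3) - 149*113 = 1 - 149*113 = 1 - 16837 = -16836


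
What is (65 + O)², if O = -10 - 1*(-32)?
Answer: 7569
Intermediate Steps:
O = 22 (O = -10 + 32 = 22)
(65 + O)² = (65 + 22)² = 87² = 7569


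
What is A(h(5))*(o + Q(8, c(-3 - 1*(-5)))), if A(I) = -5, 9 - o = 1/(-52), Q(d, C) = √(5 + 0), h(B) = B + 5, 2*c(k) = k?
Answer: -2345/52 - 5*√5 ≈ -56.276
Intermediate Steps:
c(k) = k/2
h(B) = 5 + B
Q(d, C) = √5
o = 469/52 (o = 9 - 1/(-52) = 9 - 1*(-1/52) = 9 + 1/52 = 469/52 ≈ 9.0192)
A(h(5))*(o + Q(8, c(-3 - 1*(-5)))) = -5*(469/52 + √5) = -2345/52 - 5*√5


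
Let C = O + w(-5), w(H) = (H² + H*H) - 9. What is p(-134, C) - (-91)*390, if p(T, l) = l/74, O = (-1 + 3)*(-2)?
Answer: 70981/2 ≈ 35491.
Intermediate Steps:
O = -4 (O = 2*(-2) = -4)
w(H) = -9 + 2*H² (w(H) = (H² + H²) - 9 = 2*H² - 9 = -9 + 2*H²)
C = 37 (C = -4 + (-9 + 2*(-5)²) = -4 + (-9 + 2*25) = -4 + (-9 + 50) = -4 + 41 = 37)
p(T, l) = l/74 (p(T, l) = l*(1/74) = l/74)
p(-134, C) - (-91)*390 = (1/74)*37 - (-91)*390 = ½ - 1*(-35490) = ½ + 35490 = 70981/2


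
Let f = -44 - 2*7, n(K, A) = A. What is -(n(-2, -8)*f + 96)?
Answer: -560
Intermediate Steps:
f = -58 (f = -44 - 1*14 = -44 - 14 = -58)
-(n(-2, -8)*f + 96) = -(-8*(-58) + 96) = -(464 + 96) = -1*560 = -560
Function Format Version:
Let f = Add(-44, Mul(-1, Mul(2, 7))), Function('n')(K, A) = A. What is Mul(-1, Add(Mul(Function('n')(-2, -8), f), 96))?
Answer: -560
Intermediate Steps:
f = -58 (f = Add(-44, Mul(-1, 14)) = Add(-44, -14) = -58)
Mul(-1, Add(Mul(Function('n')(-2, -8), f), 96)) = Mul(-1, Add(Mul(-8, -58), 96)) = Mul(-1, Add(464, 96)) = Mul(-1, 560) = -560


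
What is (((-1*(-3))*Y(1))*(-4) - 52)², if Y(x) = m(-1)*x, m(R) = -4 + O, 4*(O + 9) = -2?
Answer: 12100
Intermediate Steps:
O = -19/2 (O = -9 + (¼)*(-2) = -9 - ½ = -19/2 ≈ -9.5000)
m(R) = -27/2 (m(R) = -4 - 19/2 = -27/2)
Y(x) = -27*x/2
(((-1*(-3))*Y(1))*(-4) - 52)² = (((-1*(-3))*(-27/2*1))*(-4) - 52)² = ((3*(-27/2))*(-4) - 52)² = (-81/2*(-4) - 52)² = (162 - 52)² = 110² = 12100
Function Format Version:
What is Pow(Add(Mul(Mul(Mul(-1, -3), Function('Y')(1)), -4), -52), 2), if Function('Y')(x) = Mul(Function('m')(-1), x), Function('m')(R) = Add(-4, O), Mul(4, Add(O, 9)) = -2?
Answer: 12100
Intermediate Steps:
O = Rational(-19, 2) (O = Add(-9, Mul(Rational(1, 4), -2)) = Add(-9, Rational(-1, 2)) = Rational(-19, 2) ≈ -9.5000)
Function('m')(R) = Rational(-27, 2) (Function('m')(R) = Add(-4, Rational(-19, 2)) = Rational(-27, 2))
Function('Y')(x) = Mul(Rational(-27, 2), x)
Pow(Add(Mul(Mul(Mul(-1, -3), Function('Y')(1)), -4), -52), 2) = Pow(Add(Mul(Mul(Mul(-1, -3), Mul(Rational(-27, 2), 1)), -4), -52), 2) = Pow(Add(Mul(Mul(3, Rational(-27, 2)), -4), -52), 2) = Pow(Add(Mul(Rational(-81, 2), -4), -52), 2) = Pow(Add(162, -52), 2) = Pow(110, 2) = 12100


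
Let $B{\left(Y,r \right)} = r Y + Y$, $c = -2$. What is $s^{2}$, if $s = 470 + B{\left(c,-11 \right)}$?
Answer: $240100$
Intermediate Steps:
$B{\left(Y,r \right)} = Y + Y r$ ($B{\left(Y,r \right)} = Y r + Y = Y + Y r$)
$s = 490$ ($s = 470 - 2 \left(1 - 11\right) = 470 - -20 = 470 + 20 = 490$)
$s^{2} = 490^{2} = 240100$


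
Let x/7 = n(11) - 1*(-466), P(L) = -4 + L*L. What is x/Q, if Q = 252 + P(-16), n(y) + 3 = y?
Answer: 79/12 ≈ 6.5833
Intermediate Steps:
P(L) = -4 + L²
n(y) = -3 + y
x = 3318 (x = 7*((-3 + 11) - 1*(-466)) = 7*(8 + 466) = 7*474 = 3318)
Q = 504 (Q = 252 + (-4 + (-16)²) = 252 + (-4 + 256) = 252 + 252 = 504)
x/Q = 3318/504 = 3318*(1/504) = 79/12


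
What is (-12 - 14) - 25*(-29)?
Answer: 699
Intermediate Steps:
(-12 - 14) - 25*(-29) = -26 + 725 = 699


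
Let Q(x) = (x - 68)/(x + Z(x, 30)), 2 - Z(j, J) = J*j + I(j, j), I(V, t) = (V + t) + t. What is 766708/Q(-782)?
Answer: -9593817204/425 ≈ -2.2574e+7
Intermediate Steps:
I(V, t) = V + 2*t
Z(j, J) = 2 - 3*j - J*j (Z(j, J) = 2 - (J*j + (j + 2*j)) = 2 - (J*j + 3*j) = 2 - (3*j + J*j) = 2 + (-3*j - J*j) = 2 - 3*j - J*j)
Q(x) = (-68 + x)/(2 - 32*x) (Q(x) = (x - 68)/(x + (2 - 3*x - 1*30*x)) = (-68 + x)/(x + (2 - 3*x - 30*x)) = (-68 + x)/(x + (2 - 33*x)) = (-68 + x)/(2 - 32*x))
766708/Q(-782) = 766708/(((68 - 1*(-782))/(2*(-1 + 16*(-782))))) = 766708/(((68 + 782)/(2*(-1 - 12512)))) = 766708/(((½)*850/(-12513))) = 766708/(((½)*(-1/12513)*850)) = 766708/(-425/12513) = 766708*(-12513/425) = -9593817204/425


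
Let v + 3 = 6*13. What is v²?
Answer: 5625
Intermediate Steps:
v = 75 (v = -3 + 6*13 = -3 + 78 = 75)
v² = 75² = 5625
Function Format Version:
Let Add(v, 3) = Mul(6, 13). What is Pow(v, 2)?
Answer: 5625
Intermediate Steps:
v = 75 (v = Add(-3, Mul(6, 13)) = Add(-3, 78) = 75)
Pow(v, 2) = Pow(75, 2) = 5625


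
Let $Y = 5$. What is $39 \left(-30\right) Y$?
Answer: $-5850$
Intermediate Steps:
$39 \left(-30\right) Y = 39 \left(-30\right) 5 = \left(-1170\right) 5 = -5850$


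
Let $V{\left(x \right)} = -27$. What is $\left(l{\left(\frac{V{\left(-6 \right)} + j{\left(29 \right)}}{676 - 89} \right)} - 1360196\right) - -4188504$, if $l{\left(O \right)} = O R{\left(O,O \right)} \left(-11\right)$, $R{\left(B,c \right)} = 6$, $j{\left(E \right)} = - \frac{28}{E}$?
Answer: $\frac{48146340610}{17023} \approx 2.8283 \cdot 10^{6}$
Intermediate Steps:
$l{\left(O \right)} = - 66 O$ ($l{\left(O \right)} = O 6 \left(-11\right) = 6 O \left(-11\right) = - 66 O$)
$\left(l{\left(\frac{V{\left(-6 \right)} + j{\left(29 \right)}}{676 - 89} \right)} - 1360196\right) - -4188504 = \left(- 66 \frac{-27 - \frac{28}{29}}{676 - 89} - 1360196\right) - -4188504 = \left(- 66 \frac{-27 - \frac{28}{29}}{587} - 1360196\right) + 4188504 = \left(- 66 \left(-27 - \frac{28}{29}\right) \frac{1}{587} - 1360196\right) + 4188504 = \left(- 66 \left(\left(- \frac{811}{29}\right) \frac{1}{587}\right) - 1360196\right) + 4188504 = \left(\left(-66\right) \left(- \frac{811}{17023}\right) - 1360196\right) + 4188504 = \left(\frac{53526}{17023} - 1360196\right) + 4188504 = - \frac{23154562982}{17023} + 4188504 = \frac{48146340610}{17023}$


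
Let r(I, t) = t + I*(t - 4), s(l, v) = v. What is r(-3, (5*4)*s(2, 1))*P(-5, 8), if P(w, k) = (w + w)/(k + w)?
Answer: 280/3 ≈ 93.333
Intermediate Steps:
P(w, k) = 2*w/(k + w) (P(w, k) = (2*w)/(k + w) = 2*w/(k + w))
r(I, t) = t + I*(-4 + t)
r(-3, (5*4)*s(2, 1))*P(-5, 8) = ((5*4)*1 - 4*(-3) - 3*5*4)*(2*(-5)/(8 - 5)) = (20*1 + 12 - 60)*(2*(-5)/3) = (20 + 12 - 3*20)*(2*(-5)*(⅓)) = (20 + 12 - 60)*(-10/3) = -28*(-10/3) = 280/3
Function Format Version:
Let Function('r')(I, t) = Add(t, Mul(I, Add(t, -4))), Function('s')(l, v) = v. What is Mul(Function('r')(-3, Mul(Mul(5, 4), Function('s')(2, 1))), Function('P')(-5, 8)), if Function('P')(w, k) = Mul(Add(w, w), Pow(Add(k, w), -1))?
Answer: Rational(280, 3) ≈ 93.333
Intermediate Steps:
Function('P')(w, k) = Mul(2, w, Pow(Add(k, w), -1)) (Function('P')(w, k) = Mul(Mul(2, w), Pow(Add(k, w), -1)) = Mul(2, w, Pow(Add(k, w), -1)))
Function('r')(I, t) = Add(t, Mul(I, Add(-4, t)))
Mul(Function('r')(-3, Mul(Mul(5, 4), Function('s')(2, 1))), Function('P')(-5, 8)) = Mul(Add(Mul(Mul(5, 4), 1), Mul(-4, -3), Mul(-3, Mul(Mul(5, 4), 1))), Mul(2, -5, Pow(Add(8, -5), -1))) = Mul(Add(Mul(20, 1), 12, Mul(-3, Mul(20, 1))), Mul(2, -5, Pow(3, -1))) = Mul(Add(20, 12, Mul(-3, 20)), Mul(2, -5, Rational(1, 3))) = Mul(Add(20, 12, -60), Rational(-10, 3)) = Mul(-28, Rational(-10, 3)) = Rational(280, 3)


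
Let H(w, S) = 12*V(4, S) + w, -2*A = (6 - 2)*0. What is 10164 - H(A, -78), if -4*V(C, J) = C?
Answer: 10176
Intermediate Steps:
V(C, J) = -C/4
A = 0 (A = -(6 - 2)*0/2 = -2*0 = -1/2*0 = 0)
H(w, S) = -12 + w (H(w, S) = 12*(-1/4*4) + w = 12*(-1) + w = -12 + w)
10164 - H(A, -78) = 10164 - (-12 + 0) = 10164 - 1*(-12) = 10164 + 12 = 10176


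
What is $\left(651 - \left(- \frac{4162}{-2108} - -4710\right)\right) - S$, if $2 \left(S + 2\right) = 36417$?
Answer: $- \frac{11734959}{527} \approx -22267.0$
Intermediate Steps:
$S = \frac{36413}{2}$ ($S = -2 + \frac{1}{2} \cdot 36417 = -2 + \frac{36417}{2} = \frac{36413}{2} \approx 18207.0$)
$\left(651 - \left(- \frac{4162}{-2108} - -4710\right)\right) - S = \left(651 - \left(- \frac{4162}{-2108} - -4710\right)\right) - \frac{36413}{2} = \left(651 - \left(\left(-4162\right) \left(- \frac{1}{2108}\right) + 4710\right)\right) - \frac{36413}{2} = \left(651 - \left(\frac{2081}{1054} + 4710\right)\right) - \frac{36413}{2} = \left(651 - \frac{4966421}{1054}\right) - \frac{36413}{2} = - \frac{4280267}{1054} - \frac{36413}{2} = - \frac{11734959}{527}$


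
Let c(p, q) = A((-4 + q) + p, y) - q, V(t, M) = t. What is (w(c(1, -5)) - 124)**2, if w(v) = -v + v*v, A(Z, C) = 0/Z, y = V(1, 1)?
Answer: 10816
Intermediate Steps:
y = 1
A(Z, C) = 0
c(p, q) = -q (c(p, q) = 0 - q = -q)
w(v) = v**2 - v (w(v) = -v + v**2 = v**2 - v)
(w(c(1, -5)) - 124)**2 = ((-1*(-5))*(-1 - 1*(-5)) - 124)**2 = (5*(-1 + 5) - 124)**2 = (5*4 - 124)**2 = (20 - 124)**2 = (-104)**2 = 10816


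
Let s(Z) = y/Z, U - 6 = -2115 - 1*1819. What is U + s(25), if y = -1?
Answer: -98201/25 ≈ -3928.0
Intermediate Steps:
U = -3928 (U = 6 + (-2115 - 1*1819) = 6 + (-2115 - 1819) = 6 - 3934 = -3928)
s(Z) = -1/Z
U + s(25) = -3928 - 1/25 = -98201/25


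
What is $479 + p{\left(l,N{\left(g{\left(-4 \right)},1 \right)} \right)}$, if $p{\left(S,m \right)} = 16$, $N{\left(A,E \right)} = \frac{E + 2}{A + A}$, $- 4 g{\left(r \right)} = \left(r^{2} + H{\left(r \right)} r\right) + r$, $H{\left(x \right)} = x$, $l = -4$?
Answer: $495$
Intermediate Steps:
$g{\left(r \right)} = - \frac{r^{2}}{2} - \frac{r}{4}$ ($g{\left(r \right)} = - \frac{\left(r^{2} + r r\right) + r}{4} = - \frac{\left(r^{2} + r^{2}\right) + r}{4} = - \frac{2 r^{2} + r}{4} = - \frac{r + 2 r^{2}}{4} = - \frac{r^{2}}{2} - \frac{r}{4}$)
$N{\left(A,E \right)} = \frac{2 + E}{2 A}$
$479 + p{\left(l,N{\left(g{\left(-4 \right)},1 \right)} \right)} = 479 + 16 = 495$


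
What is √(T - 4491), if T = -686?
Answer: I*√5177 ≈ 71.951*I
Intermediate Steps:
√(T - 4491) = √(-686 - 4491) = √(-5177) = I*√5177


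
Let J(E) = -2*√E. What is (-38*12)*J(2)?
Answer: 912*√2 ≈ 1289.8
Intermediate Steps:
(-38*12)*J(2) = (-38*12)*(-2*√2) = -(-912)*√2 = 912*√2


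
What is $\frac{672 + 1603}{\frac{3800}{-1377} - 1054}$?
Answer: $- \frac{3132675}{1455158} \approx -2.1528$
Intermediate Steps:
$\frac{672 + 1603}{\frac{3800}{-1377} - 1054} = \frac{2275}{3800 \left(- \frac{1}{1377}\right) - 1054} = \frac{2275}{- \frac{3800}{1377} - 1054} = \frac{2275}{- \frac{1455158}{1377}} = 2275 \left(- \frac{1377}{1455158}\right) = - \frac{3132675}{1455158}$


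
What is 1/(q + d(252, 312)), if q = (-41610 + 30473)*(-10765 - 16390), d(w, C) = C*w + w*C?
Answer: 1/302582483 ≈ 3.3049e-9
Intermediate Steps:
d(w, C) = 2*C*w (d(w, C) = C*w + C*w = 2*C*w)
q = 302425235 (q = -11137*(-27155) = 302425235)
1/(q + d(252, 312)) = 1/(302425235 + 2*312*252) = 1/(302425235 + 157248) = 1/302582483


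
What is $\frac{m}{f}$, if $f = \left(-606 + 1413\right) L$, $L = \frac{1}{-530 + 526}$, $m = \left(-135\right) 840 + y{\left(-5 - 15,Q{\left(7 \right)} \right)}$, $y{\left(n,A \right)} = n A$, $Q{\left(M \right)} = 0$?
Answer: $\frac{151200}{269} \approx 562.08$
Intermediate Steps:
$y{\left(n,A \right)} = A n$
$m = -113400$ ($m = \left(-135\right) 840 + 0 \left(-5 - 15\right) = -113400 + 0 \left(-5 - 15\right) = -113400 + 0 \left(-20\right) = -113400 + 0 = -113400$)
$L = - \frac{1}{4}$ ($L = \frac{1}{-4} = - \frac{1}{4} \approx -0.25$)
$f = - \frac{807}{4}$ ($f = \left(-606 + 1413\right) \left(- \frac{1}{4}\right) = 807 \left(- \frac{1}{4}\right) = - \frac{807}{4} \approx -201.75$)
$\frac{m}{f} = - \frac{113400}{- \frac{807}{4}} = \left(-113400\right) \left(- \frac{4}{807}\right) = \frac{151200}{269}$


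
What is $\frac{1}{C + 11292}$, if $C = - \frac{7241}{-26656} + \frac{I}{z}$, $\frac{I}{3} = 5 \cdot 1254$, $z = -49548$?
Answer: $\frac{110062624}{1242815265017} \approx 8.8559 \cdot 10^{-5}$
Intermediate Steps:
$I = 18810$ ($I = 3 \cdot 5 \cdot 1254 = 3 \cdot 6270 = 18810$)
$C = - \frac{11885191}{110062624}$ ($C = - \frac{7241}{-26656} + \frac{18810}{-49548} = \left(-7241\right) \left(- \frac{1}{26656}\right) + 18810 \left(- \frac{1}{49548}\right) = \frac{7241}{26656} - \frac{3135}{8258} = - \frac{11885191}{110062624} \approx -0.10799$)
$\frac{1}{C + 11292} = \frac{1}{- \frac{11885191}{110062624} + 11292} = \frac{1}{\frac{1242815265017}{110062624}} = \frac{110062624}{1242815265017}$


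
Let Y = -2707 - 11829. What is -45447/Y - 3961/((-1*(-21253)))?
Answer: 908307995/308933608 ≈ 2.9401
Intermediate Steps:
Y = -14536
-45447/Y - 3961/((-1*(-21253))) = -45447/(-14536) - 3961/((-1*(-21253))) = -45447*(-1/14536) - 3961/21253 = 45447/14536 - 3961*1/21253 = 45447/14536 - 3961/21253 = 908307995/308933608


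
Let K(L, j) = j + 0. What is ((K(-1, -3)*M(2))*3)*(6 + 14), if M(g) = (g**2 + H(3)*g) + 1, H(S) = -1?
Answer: -540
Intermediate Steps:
K(L, j) = j
M(g) = 1 + g**2 - g (M(g) = (g**2 - g) + 1 = 1 + g**2 - g)
((K(-1, -3)*M(2))*3)*(6 + 14) = (-3*(1 + 2**2 - 1*2)*3)*(6 + 14) = (-3*(1 + 4 - 2)*3)*20 = (-3*3*3)*20 = -9*3*20 = -27*20 = -540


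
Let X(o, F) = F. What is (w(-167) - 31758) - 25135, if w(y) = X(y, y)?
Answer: -57060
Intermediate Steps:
w(y) = y
(w(-167) - 31758) - 25135 = (-167 - 31758) - 25135 = -31925 - 25135 = -57060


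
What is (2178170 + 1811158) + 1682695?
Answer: 5672023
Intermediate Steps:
(2178170 + 1811158) + 1682695 = 3989328 + 1682695 = 5672023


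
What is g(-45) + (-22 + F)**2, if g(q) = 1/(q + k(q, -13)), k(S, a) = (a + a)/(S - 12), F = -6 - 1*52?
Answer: 16249543/2539 ≈ 6400.0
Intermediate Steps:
F = -58 (F = -6 - 52 = -58)
k(S, a) = 2*a/(-12 + S) (k(S, a) = (2*a)/(-12 + S) = 2*a/(-12 + S))
g(q) = 1/(q - 26/(-12 + q)) (g(q) = 1/(q + 2*(-13)/(-12 + q)) = 1/(q - 26/(-12 + q)))
g(-45) + (-22 + F)**2 = (-12 - 45)/(-26 - 45*(-12 - 45)) + (-22 - 58)**2 = -57/(-26 - 45*(-57)) + (-80)**2 = -57/(-26 + 2565) + 6400 = -57/2539 + 6400 = 16249543/2539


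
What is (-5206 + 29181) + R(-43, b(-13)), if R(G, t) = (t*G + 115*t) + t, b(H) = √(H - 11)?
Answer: 23975 + 146*I*√6 ≈ 23975.0 + 357.63*I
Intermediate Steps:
b(H) = √(-11 + H)
R(G, t) = 116*t + G*t (R(G, t) = (G*t + 115*t) + t = (115*t + G*t) + t = 116*t + G*t)
(-5206 + 29181) + R(-43, b(-13)) = (-5206 + 29181) + √(-11 - 13)*(116 - 43) = 23975 + √(-24)*73 = 23975 + (2*I*√6)*73 = 23975 + 146*I*√6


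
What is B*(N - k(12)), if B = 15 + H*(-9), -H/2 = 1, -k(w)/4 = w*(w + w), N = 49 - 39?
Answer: 38346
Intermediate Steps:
N = 10
k(w) = -8*w**2 (k(w) = -4*w*(w + w) = -4*w*2*w = -8*w**2)
H = -2 (H = -2*1 = -2)
B = 33 (B = 15 - 2*(-9) = 15 + 18 = 33)
B*(N - k(12)) = 33*(10 - (-8)*12**2) = 33*(10 - (-8)*144) = 33*(10 - 1*(-1152)) = 33*(10 + 1152) = 33*1162 = 38346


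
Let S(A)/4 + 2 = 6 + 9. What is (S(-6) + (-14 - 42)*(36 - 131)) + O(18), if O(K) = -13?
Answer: 5359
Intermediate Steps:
S(A) = 52 (S(A) = -8 + 4*(6 + 9) = -8 + 4*15 = -8 + 60 = 52)
(S(-6) + (-14 - 42)*(36 - 131)) + O(18) = (52 + (-14 - 42)*(36 - 131)) - 13 = (52 - 56*(-95)) - 13 = (52 + 5320) - 13 = 5372 - 13 = 5359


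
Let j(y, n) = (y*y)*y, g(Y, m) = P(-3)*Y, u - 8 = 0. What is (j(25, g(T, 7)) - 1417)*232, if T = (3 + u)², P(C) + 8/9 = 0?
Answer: 3296256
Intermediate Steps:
u = 8 (u = 8 + 0 = 8)
P(C) = -8/9 (P(C) = -8/9 + 0 = -8/9)
T = 121 (T = (3 + 8)² = 11² = 121)
g(Y, m) = -8*Y/9
j(y, n) = y³ (j(y, n) = y²*y = y³)
(j(25, g(T, 7)) - 1417)*232 = (25³ - 1417)*232 = (15625 - 1417)*232 = 14208*232 = 3296256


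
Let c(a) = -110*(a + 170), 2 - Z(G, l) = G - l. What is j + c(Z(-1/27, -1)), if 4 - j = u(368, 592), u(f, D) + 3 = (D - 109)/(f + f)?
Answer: -16249879/864 ≈ -18808.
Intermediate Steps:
Z(G, l) = 2 + l - G (Z(G, l) = 2 - (G - l) = 2 + (l - G) = 2 + l - G)
u(f, D) = -3 + (-109 + D)/(2*f) (u(f, D) = -3 + (D - 109)/(f + f) = -3 + (-109 + D)/((2*f)) = -3 + (-109 + D)*(1/(2*f)) = -3 + (-109 + D)/(2*f))
c(a) = -18700 - 110*a (c(a) = -110*(170 + a) = -18700 - 110*a)
j = 203/32 (j = 4 - (-109 + 592 - 6*368)/(2*368) = 4 - (-109 + 592 - 2208)/(2*368) = 4 - (-1725)/(2*368) = 4 - 1*(-75/32) = 4 + 75/32 = 203/32 ≈ 6.3438)
j + c(Z(-1/27, -1)) = 203/32 + (-18700 - 110*(2 - 1 - (-1)/27)) = 203/32 + (-18700 - 110*(2 - 1 - 1*(-1/27))) = 203/32 + (-18700 - 110*(2 - 1 + 1/27)) = 203/32 + (-18700 - 110*28/27) = 203/32 + (-18700 - 3080/27) = 203/32 - 507980/27 = -16249879/864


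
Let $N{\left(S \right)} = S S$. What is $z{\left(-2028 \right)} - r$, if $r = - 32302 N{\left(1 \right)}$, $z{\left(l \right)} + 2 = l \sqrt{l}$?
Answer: $32300 - 52728 i \sqrt{3} \approx 32300.0 - 91328.0 i$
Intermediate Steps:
$N{\left(S \right)} = S^{2}$
$z{\left(l \right)} = -2 + l^{\frac{3}{2}}$ ($z{\left(l \right)} = -2 + l \sqrt{l} = -2 + l^{\frac{3}{2}}$)
$r = -32302$ ($r = - 32302 \cdot 1^{2} = \left(-32302\right) 1 = -32302$)
$z{\left(-2028 \right)} - r = \left(-2 + \left(-2028\right)^{\frac{3}{2}}\right) - -32302 = \left(-2 - 52728 i \sqrt{3}\right) + 32302 = 32300 - 52728 i \sqrt{3}$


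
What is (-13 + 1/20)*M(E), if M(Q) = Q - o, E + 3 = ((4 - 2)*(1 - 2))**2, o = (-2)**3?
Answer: -2331/20 ≈ -116.55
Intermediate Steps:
o = -8
E = 1 (E = -3 + ((4 - 2)*(1 - 2))**2 = -3 + (2*(-1))**2 = -3 + (-2)**2 = -3 + 4 = 1)
M(Q) = 8 + Q (M(Q) = Q - 1*(-8) = Q + 8 = 8 + Q)
(-13 + 1/20)*M(E) = (-13 + 1/20)*(8 + 1) = (-13 + 1/20)*9 = -259/20*9 = -2331/20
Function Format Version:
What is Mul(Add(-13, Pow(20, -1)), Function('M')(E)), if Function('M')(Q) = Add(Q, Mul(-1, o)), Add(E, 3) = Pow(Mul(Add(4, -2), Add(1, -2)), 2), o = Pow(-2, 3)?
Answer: Rational(-2331, 20) ≈ -116.55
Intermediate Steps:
o = -8
E = 1 (E = Add(-3, Pow(Mul(Add(4, -2), Add(1, -2)), 2)) = Add(-3, Pow(Mul(2, -1), 2)) = Add(-3, Pow(-2, 2)) = Add(-3, 4) = 1)
Function('M')(Q) = Add(8, Q) (Function('M')(Q) = Add(Q, Mul(-1, -8)) = Add(Q, 8) = Add(8, Q))
Mul(Add(-13, Pow(20, -1)), Function('M')(E)) = Mul(Add(-13, Pow(20, -1)), Add(8, 1)) = Mul(Add(-13, Rational(1, 20)), 9) = Mul(Rational(-259, 20), 9) = Rational(-2331, 20)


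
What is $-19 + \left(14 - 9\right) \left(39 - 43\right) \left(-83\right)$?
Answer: $1641$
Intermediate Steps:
$-19 + \left(14 - 9\right) \left(39 - 43\right) \left(-83\right) = -19 + 5 \left(-4\right) \left(-83\right) = -19 - -1660 = -19 + 1660 = 1641$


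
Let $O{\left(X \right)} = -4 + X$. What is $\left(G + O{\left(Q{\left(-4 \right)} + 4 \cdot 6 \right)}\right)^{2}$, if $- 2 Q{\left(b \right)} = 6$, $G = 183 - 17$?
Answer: $33489$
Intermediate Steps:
$G = 166$
$Q{\left(b \right)} = -3$ ($Q{\left(b \right)} = \left(- \frac{1}{2}\right) 6 = -3$)
$\left(G + O{\left(Q{\left(-4 \right)} + 4 \cdot 6 \right)}\right)^{2} = \left(166 + \left(-4 + \left(-3 + 4 \cdot 6\right)\right)\right)^{2} = \left(166 + \left(-4 + \left(-3 + 24\right)\right)\right)^{2} = \left(166 + \left(-4 + 21\right)\right)^{2} = \left(166 + 17\right)^{2} = 183^{2} = 33489$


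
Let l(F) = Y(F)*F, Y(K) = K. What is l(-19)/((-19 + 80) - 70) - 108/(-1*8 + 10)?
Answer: -847/9 ≈ -94.111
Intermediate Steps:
l(F) = F**2 (l(F) = F*F = F**2)
l(-19)/((-19 + 80) - 70) - 108/(-1*8 + 10) = (-19)**2/((-19 + 80) - 70) - 108/(-1*8 + 10) = 361/(61 - 70) - 108/(-8 + 10) = 361/(-9) - 108/2 = 361*(-1/9) - 108*1/2 = -361/9 - 54 = -847/9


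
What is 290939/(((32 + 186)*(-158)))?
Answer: -290939/34444 ≈ -8.4467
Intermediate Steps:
290939/(((32 + 186)*(-158))) = 290939/((218*(-158))) = 290939/(-34444) = 290939*(-1/34444) = -290939/34444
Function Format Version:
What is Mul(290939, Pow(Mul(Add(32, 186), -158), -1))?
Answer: Rational(-290939, 34444) ≈ -8.4467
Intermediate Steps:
Mul(290939, Pow(Mul(Add(32, 186), -158), -1)) = Mul(290939, Pow(Mul(218, -158), -1)) = Mul(290939, Pow(-34444, -1)) = Mul(290939, Rational(-1, 34444)) = Rational(-290939, 34444)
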